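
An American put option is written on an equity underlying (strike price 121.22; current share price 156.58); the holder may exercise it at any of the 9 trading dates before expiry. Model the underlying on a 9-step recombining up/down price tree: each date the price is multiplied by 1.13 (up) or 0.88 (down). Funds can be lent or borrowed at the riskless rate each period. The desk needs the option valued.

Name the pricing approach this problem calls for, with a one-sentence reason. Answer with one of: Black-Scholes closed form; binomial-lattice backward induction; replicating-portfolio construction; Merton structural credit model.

Key observation: the put (strike 121.22 on spot 156.58) is American-style on a 9-step discrete price model, so the early-exercise decision at every node requires stepwise backward valuation — a closed form cannot price the exercise right.

framework: binomial-lattice backward induction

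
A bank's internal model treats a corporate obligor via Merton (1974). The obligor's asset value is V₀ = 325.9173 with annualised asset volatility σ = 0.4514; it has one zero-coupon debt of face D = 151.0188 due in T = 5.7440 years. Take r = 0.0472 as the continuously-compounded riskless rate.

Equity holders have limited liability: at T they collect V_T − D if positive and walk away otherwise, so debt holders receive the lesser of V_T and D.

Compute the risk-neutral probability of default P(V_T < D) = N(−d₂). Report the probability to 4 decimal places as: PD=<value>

PD=0.3370

With assets at 325.9173 and a single debt payment of 151.0188 at 5.7440 years:
d₁ = [ln(V₀/D) + (r + σ²/2)T] / (σ√T)
   = [ln(325.9173/151.0188) + (0.0472 + 0.5·0.4514²)·5.7440] / (0.4514·√5.7440)
   = [0.769239 + 0.856321] / 1.081854 = 1.502569
d₂ = d₁ − σ√T = 1.502569 − 1.081854 = 0.420715
risk-neutral PD = N(−d₂) = N(-0.420715) = 0.336982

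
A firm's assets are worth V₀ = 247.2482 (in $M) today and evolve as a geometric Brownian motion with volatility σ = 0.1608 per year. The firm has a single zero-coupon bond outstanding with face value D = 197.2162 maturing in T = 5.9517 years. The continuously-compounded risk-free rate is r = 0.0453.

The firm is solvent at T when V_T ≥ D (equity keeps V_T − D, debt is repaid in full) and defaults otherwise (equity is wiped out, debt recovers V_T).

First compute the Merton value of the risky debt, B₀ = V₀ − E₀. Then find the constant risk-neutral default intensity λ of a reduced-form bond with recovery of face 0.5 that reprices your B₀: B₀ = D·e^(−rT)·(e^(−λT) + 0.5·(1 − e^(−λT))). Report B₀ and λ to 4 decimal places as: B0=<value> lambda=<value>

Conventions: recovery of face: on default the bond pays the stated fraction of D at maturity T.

B0=146.9361 lambda=0.0084

With assets at 247.2482 and a single debt payment of 197.2162 at 5.9517 years:
d₁ = [ln(V₀/D) + (r + σ²/2)T] / (σ√T)
   = [ln(247.2482/197.2162) + (0.0453 + 0.5·0.1608²)·5.9517] / (0.1608·√5.9517)
   = [0.226092 + 0.346557] / 0.392289 = 1.459763
d₂ = d₁ − σ√T = 1.459763 − 0.392289 = 1.067474
N(d₁) = 0.927822,  N(d₂) = 0.857121,  e^(−rT) = 0.763676
E₀ = V₀·N(d₁) − D·e^(−rT)·N(d₂)
   = 247.2482·0.927822 − 197.2162·0.763676·0.857121 = 100.312087
B₀ = V₀ − E₀ = 247.2482 − 100.312087 = 146.936113
e^(−λT) = (B₀·e^(rT)/D − 0.5)/(1 − 0.5) = (146.9361·1.309456/197.2162 − 0.5)/0.5 = 0.95122309
λ = −ln(0.95122309)/5.9517 = 0.008402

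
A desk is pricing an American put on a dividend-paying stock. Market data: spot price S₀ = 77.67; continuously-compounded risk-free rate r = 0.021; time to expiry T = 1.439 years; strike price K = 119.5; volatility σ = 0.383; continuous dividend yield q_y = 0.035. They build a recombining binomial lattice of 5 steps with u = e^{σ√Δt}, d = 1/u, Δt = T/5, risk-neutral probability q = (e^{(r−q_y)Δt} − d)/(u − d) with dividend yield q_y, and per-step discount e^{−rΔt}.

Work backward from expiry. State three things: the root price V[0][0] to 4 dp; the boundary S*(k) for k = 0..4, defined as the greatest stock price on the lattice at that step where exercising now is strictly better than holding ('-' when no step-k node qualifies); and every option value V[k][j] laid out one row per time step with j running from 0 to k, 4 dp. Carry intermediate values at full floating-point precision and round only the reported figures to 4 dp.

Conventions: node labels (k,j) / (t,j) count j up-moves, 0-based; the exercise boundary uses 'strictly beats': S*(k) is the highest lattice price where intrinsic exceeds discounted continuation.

price = 46.3344
boundary = - - 51.4975 63.2441 51.4975
tree:
46.3344
57.1682 33.1349
68.0025 44.1177 19.5629
77.5673 56.2559 29.2214 7.4953
85.3556 68.0025 41.8884 13.4439 0.0000
91.6974 77.5673 56.2559 24.1135 0.0000 0.0000

params: Δt=0.28780 u=1.22810 d=0.81427 q=0.43910 e^(-rΔt)=0.99397
t_5 payoffs: 91.6974 77.5673 56.2559 24.1135 0.0000 0.0000
t_4: node(4,0) S=34.1444 payoff=85.3556 vs cont=84.9778 → 85.3556 [stop]  node(4,1) S=51.4975 payoff=68.0025 vs cont=67.7986 → 68.0025 [stop]  node(4,2) S=77.6700 payoff=41.8300 vs cont=41.8884 → 41.8884 [wait]  node(4,3) S=117.1441 payoff=2.3559 vs cont=13.4439 → 13.4439 [wait]  node(4,4) S=176.6801 payoff=0.0000 vs cont=0.0000 → 0.0000 [wait]  ⇒ S*(4)=51.4975
t_3: node(3,0) S=41.9327 payoff=77.5673 vs cont=77.2675 → 77.5673 [stop]  node(3,1) S=63.2441 payoff=56.2559 vs cont=56.1952 → 56.2559 [stop]  node(3,2) S=95.3865 payoff=24.1135 vs cont=29.2214 → 29.2214 [wait]  node(3,3) S=143.8647 payoff=0.0000 vs cont=7.4953 → 7.4953 [wait]  ⇒ S*(3)=63.2441
t_2: node(2,0) S=51.4975 payoff=68.0025 vs cont=67.7986 → 68.0025 [stop]  node(2,1) S=77.6700 payoff=41.8300 vs cont=44.1177 → 44.1177 [wait]  node(2,2) S=117.1441 payoff=2.3559 vs cont=19.5629 → 19.5629 [wait]  ⇒ S*(2)=51.4975
t_1: node(1,0) S=63.2441 payoff=56.2559 vs cont=57.1682 → 57.1682 [wait]  node(1,1) S=95.3865 payoff=24.1135 vs cont=33.1349 → 33.1349 [wait]  ⇒ S*(1)=-
t_0: node(0,0) S=77.6700 payoff=41.8300 vs cont=46.3344 → 46.3344 [wait]  ⇒ S*(0)=-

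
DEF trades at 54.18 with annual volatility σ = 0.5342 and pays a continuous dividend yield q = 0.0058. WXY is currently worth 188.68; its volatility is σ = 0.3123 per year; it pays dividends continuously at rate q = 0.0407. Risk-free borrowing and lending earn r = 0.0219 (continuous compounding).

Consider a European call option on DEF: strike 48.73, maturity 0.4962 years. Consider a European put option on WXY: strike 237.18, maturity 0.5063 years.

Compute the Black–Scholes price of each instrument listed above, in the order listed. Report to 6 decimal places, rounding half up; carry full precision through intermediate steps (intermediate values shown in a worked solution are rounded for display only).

price(DEF call K=48.73) = 10.881618
price(WXY put K=237.18) = 53.072202

[DEF call K=48.73]
σ√T = 0.5342·√0.4962 = 0.376298
d₁ = (ln(S/K) + (r−q+σ²/2)T) / (σ√T) = (ln(54.18/48.73) + (0.0219−0.0058+0.5342²/2)·0.4962) / 0.376298 = (0.106017 + 0.078789) / 0.376298 = 0.491116
d₂ = d₁ − σ√T = 0.491116 − 0.376298 = 0.114817
e^{−rT} = 0.989192
e^{−qT} = 0.997126
N(d₁) = 0.688328,  N(d₂) = 0.545705
price = S·e^{−qT}·N(d₁) − K·e^{−rT}·N(d₂) = 37.186419 − 26.304801 = 10.881618
[WXY put K=237.18]
σ√T = 0.3123·√0.5063 = 0.222216
d₁ = (ln(S/K) + (r−q+σ²/2)T) / (σ√T) = (ln(188.68/237.18) + (0.0219−0.0407+0.3123²/2)·0.5063) / 0.222216 = (-0.228767 + 0.015172) / 0.222216 = -0.961204
d₂ = d₁ − σ√T = -0.961204 − 0.222216 = -1.183421
e^{−rT} = 0.988973
e^{−qT} = 0.979604
N(−d₁) = 0.831775,  N(−d₂) = 0.881679
price = K·e^{−rT}·N(−d₂) − S·e^{−qT}·N(−d₁) = 206.810697 − 153.738494 = 53.072202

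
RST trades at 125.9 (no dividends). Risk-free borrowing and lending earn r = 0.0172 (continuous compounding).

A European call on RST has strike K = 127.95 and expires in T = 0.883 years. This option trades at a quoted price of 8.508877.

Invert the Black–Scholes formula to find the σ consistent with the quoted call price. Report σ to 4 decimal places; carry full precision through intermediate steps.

sigma = 0.1817

At σ = 0.1817 the Black–Scholes value reproduces the quote:
σ√T = 0.1817·√0.883 = 0.170740
d₁ = (ln(S/K) + (r+σ²/2)T) / (σ√T) = (ln(125.9/127.95) + (0.0172+0.1817²/2)·0.883) / 0.170740 = (-0.016152 + 0.029764) / 0.170740 = 0.079724
d₂ = d₁ − σ√T = 0.079724 − 0.170740 = -0.091016
e^{−rT} = 0.984927
N(d₁) = 0.531772,  N(d₂) = 0.463740
V = S·N(d₁) − K·e^{−rT}·N(d₂) = 66.950039 − 58.441163 = 8.508877 (equal to the quote); since ∂V/∂σ > 0 for all σ, the implied volatility is unique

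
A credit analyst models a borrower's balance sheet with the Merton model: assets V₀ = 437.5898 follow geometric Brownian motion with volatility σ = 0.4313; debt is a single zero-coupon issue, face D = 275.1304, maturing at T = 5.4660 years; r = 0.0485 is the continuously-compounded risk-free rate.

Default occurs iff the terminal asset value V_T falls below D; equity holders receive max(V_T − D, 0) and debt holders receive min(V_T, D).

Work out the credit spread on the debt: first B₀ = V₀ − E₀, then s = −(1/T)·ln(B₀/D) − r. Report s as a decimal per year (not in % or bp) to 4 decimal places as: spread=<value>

spread=0.0376

Apply the equity-as-call identities (strike 275.1304, horizon 5.4660 years):
d₁ = [ln(V₀/D) + (r + σ²/2)T] / (σ√T)
   = [ln(437.5898/275.1304) + (0.0485 + 0.5·0.4313²)·5.4660] / (0.4313·√5.4660)
   = [0.464037 + 0.773493] / 1.008357 = 1.227273
d₂ = d₁ − σ√T = 1.227273 − 1.008357 = 0.218917
N(d₁) = 0.890140,  N(d₂) = 0.586642,  e^(−rT) = 0.767128
E₀ = V₀·N(d₁) − D·e^(−rT)·N(d₂)
   = 437.5898·0.890140 − 275.1304·0.767128·0.586642 = 265.699249
B₀ = V₀ − E₀ = 437.5898 − 265.699249 = 171.890551
spread = −(1/T)·ln(B₀/D) − r = −(1/5.4660)·ln(171.890551/275.1304) − 0.0485 = 0.03755694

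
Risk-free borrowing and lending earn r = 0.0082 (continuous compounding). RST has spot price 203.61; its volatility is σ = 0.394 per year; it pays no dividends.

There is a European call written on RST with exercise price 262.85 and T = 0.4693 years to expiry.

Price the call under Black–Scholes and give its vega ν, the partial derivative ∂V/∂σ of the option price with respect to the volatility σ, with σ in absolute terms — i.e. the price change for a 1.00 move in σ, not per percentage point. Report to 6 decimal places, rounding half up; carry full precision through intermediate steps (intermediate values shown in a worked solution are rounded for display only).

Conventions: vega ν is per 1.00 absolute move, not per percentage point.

σ√T = 0.394·√0.4693 = 0.269912
d₁ = (ln(S/K) + (r+σ²/2)T) / (σ√T) = (ln(203.61/262.85) + (0.0082+0.394²/2)·0.4693) / 0.269912 = (-0.255377 + 0.040274) / 0.269912 = -0.796938
d₂ = d₁ − σ√T = -0.796938 − 0.269912 = -1.066849
e^{−rT} = 0.996159
N(d₁) = 0.212744,  N(d₂) = 0.143020
Call price V = S·N(d₁) − K·e^{−rT}·N(d₂) = 43.316718 − 37.448398 = 5.868320
φ(d₁) = (1/√(2π))·e^{−d₁²/2} = 0.290401
ν = S·φ(d₁)·√T = 40.506254

price = 5.868320
ν = 40.506254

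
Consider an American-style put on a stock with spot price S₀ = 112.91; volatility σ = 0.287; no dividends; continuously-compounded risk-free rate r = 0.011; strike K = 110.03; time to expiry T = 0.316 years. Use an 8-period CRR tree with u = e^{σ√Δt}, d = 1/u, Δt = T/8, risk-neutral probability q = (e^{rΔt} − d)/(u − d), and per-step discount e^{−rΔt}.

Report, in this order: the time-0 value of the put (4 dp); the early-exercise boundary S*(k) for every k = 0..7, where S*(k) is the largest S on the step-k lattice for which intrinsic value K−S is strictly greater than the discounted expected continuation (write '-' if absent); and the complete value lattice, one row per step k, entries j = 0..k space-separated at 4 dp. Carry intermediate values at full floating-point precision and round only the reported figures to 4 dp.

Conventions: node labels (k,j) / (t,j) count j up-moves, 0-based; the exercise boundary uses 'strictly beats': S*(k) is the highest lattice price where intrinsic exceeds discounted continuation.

price = 5.7402
boundary = - - - - - 84.8929 89.8760 95.1515
tree:
5.7402
8.2676 3.1099
11.5546 4.8477 1.3007
15.5952 7.3517 2.2411 0.3214
20.2309 10.7754 3.7884 0.6298 0.0000
25.1371 15.1333 6.2411 1.2344 0.0000 0.0000
29.8439 20.1540 9.9117 2.4193 0.0000 0.0000 0.0000
34.2897 25.1371 14.8785 4.7417 0.0000 0.0000 0.0000 0.0000
38.4890 29.8439 20.1540 9.2932 0.0000 0.0000 0.0000 0.0000 0.0000

Δt=0.03950  u=1.05870  d=0.94456  q=0.48955  discount=0.99957
step 8 (expiry): payoffs max(K−S,0) = 38.4890 29.8439 20.1540 9.2932 0.0000 0.0000 0.0000 0.0000 0.0000
step 7: (k=7,j=0): S=75.7403, K−S=34.2897, hold=34.2419 ⇒ V=34.2897 exercise | (k=7,j=1): S=84.8929, K−S=25.1371, hold=25.0893 ⇒ V=25.1371 exercise | (k=7,j=2): S=95.1515, K−S=14.8785, hold=14.8307 ⇒ V=14.8785 exercise | (k=7,j=3): S=106.6498, K−S=3.3802, hold=4.7417 ⇒ V=4.7417 continue | (k=7,j=4): S=119.5376, K−S=0.0000, hold=0.0000 ⇒ V=0.0000 continue | (k=7,j=5): S=133.9828, K−S=0.0000, hold=0.0000 ⇒ V=0.0000 continue | (k=7,j=6): S=150.1736, K−S=0.0000, hold=0.0000 ⇒ V=0.0000 continue | (k=7,j=7): S=168.3208, K−S=0.0000, hold=0.0000 ⇒ V=0.0000 continue  boundary S*=95.1515
step 6: (k=6,j=0): S=80.1861, K−S=29.8439, hold=29.7961 ⇒ V=29.8439 exercise | (k=6,j=1): S=89.8760, K−S=20.1540, hold=20.1062 ⇒ V=20.1540 exercise | (k=6,j=2): S=100.7368, K−S=9.2932, hold=9.9117 ⇒ V=9.9117 continue | (k=6,j=3): S=112.9100, K−S=0.0000, hold=2.4193 ⇒ V=2.4193 continue | (k=6,j=4): S=126.5543, K−S=0.0000, hold=0.0000 ⇒ V=0.0000 continue | (k=6,j=5): S=141.8474, K−S=0.0000, hold=0.0000 ⇒ V=0.0000 continue | (k=6,j=6): S=158.9885, K−S=0.0000, hold=0.0000 ⇒ V=0.0000 continue  boundary S*=89.8760
step 5: (k=5,j=0): S=84.8929, K−S=25.1371, hold=25.0893 ⇒ V=25.1371 exercise | (k=5,j=1): S=95.1515, K−S=14.8785, hold=15.1333 ⇒ V=15.1333 continue | (k=5,j=2): S=106.6498, K−S=3.3802, hold=6.2411 ⇒ V=6.2411 continue | (k=5,j=3): S=119.5376, K−S=0.0000, hold=1.2344 ⇒ V=1.2344 continue | (k=5,j=4): S=133.9828, K−S=0.0000, hold=0.0000 ⇒ V=0.0000 continue | (k=5,j=5): S=150.1736, K−S=0.0000, hold=0.0000 ⇒ V=0.0000 continue  boundary S*=84.8929
step 4: (k=4,j=0): S=89.8760, K−S=20.1540, hold=20.2309 ⇒ V=20.2309 continue | (k=4,j=1): S=100.7368, K−S=9.2932, hold=10.7754 ⇒ V=10.7754 continue | (k=4,j=2): S=112.9100, K−S=0.0000, hold=3.7884 ⇒ V=3.7884 continue | (k=4,j=3): S=126.5543, K−S=0.0000, hold=0.6298 ⇒ V=0.6298 continue | (k=4,j=4): S=141.8474, K−S=0.0000, hold=0.0000 ⇒ V=0.0000 continue  boundary S*=-
step 3: (k=3,j=0): S=95.1515, K−S=14.8785, hold=15.5952 ⇒ V=15.5952 continue | (k=3,j=1): S=106.6498, K−S=3.3802, hold=7.3517 ⇒ V=7.3517 continue | (k=3,j=2): S=119.5376, K−S=0.0000, hold=2.2411 ⇒ V=2.2411 continue | (k=3,j=3): S=133.9828, K−S=0.0000, hold=0.3214 ⇒ V=0.3214 continue  boundary S*=-
step 2: (k=2,j=0): S=100.7368, K−S=9.2932, hold=11.5546 ⇒ V=11.5546 continue | (k=2,j=1): S=112.9100, K−S=0.0000, hold=4.8477 ⇒ V=4.8477 continue | (k=2,j=2): S=126.5543, K−S=0.0000, hold=1.3007 ⇒ V=1.3007 continue  boundary S*=-
step 1: (k=1,j=0): S=106.6498, K−S=3.3802, hold=8.2676 ⇒ V=8.2676 continue | (k=1,j=1): S=119.5376, K−S=0.0000, hold=3.1099 ⇒ V=3.1099 continue  boundary S*=-
step 0: (k=0,j=0): S=112.9100, K−S=0.0000, hold=5.7402 ⇒ V=5.7402 continue  boundary S*=-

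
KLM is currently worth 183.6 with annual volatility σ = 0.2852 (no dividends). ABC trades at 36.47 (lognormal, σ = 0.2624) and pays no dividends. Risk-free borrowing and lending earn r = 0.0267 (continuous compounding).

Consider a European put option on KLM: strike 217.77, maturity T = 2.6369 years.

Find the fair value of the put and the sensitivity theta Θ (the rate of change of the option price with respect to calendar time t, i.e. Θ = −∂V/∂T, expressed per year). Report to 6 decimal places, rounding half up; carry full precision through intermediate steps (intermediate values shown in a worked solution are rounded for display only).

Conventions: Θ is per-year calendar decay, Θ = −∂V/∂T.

σ√T = 0.2852·√2.6369 = 0.463123
d₁ = (ln(S/K) + (r+σ²/2)T) / (σ√T) = (ln(183.6/217.77) + (0.0267+0.2852²/2)·2.6369) / 0.463123 = (-0.170680 + 0.177647) / 0.463123 = 0.015043
d₂ = d₁ − σ√T = 0.015043 − 0.463123 = -0.448080
e^{−rT} = 0.932016
N(−d₁) = 0.493999,  N(−d₂) = 0.672952
Put price V = K·e^{−rT}·N(−d₂) − S·N(−d₁) = 136.585859 − 90.698213 = 45.887645
φ(d₁) = (1/√(2π))·e^{−d₁²/2} = 0.398897
Θ = −S·φ(d₁)·σ/(2√T) + r·K·e^{−rT}·N(−d₂) = −6.431412 + 3.646842 = -2.784569

price = 45.887645
Θ = -2.784569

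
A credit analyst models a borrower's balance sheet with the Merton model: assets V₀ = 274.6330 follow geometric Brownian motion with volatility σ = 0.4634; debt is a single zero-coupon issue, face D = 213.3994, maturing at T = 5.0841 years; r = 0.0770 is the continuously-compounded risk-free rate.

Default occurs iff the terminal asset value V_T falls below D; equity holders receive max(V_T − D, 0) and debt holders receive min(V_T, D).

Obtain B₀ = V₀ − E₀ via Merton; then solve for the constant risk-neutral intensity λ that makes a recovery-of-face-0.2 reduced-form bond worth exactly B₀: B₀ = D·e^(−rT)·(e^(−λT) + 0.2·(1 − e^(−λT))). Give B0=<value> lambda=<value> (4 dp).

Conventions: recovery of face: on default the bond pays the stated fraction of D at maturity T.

Work the structural quantities from V₀ = 274.6330 against face 213.3994:
d₁ = [ln(V₀/D) + (r + σ²/2)T] / (σ√T)
   = [ln(274.6330/213.3994) + (0.0770 + 0.5·0.4634²)·5.0841] / (0.4634·√5.0841)
   = [0.252270 + 0.937354] / 1.044872 = 1.138536
d₂ = d₁ − σ√T = 1.138536 − 1.044872 = 0.093664
N(d₁) = 0.872552,  N(d₂) = 0.537312,  e^(−rT) = 0.676058
E₀ = V₀·N(d₁) − D·e^(−rT)·N(d₂)
   = 274.6330·0.872552 − 213.3994·0.676058·0.537312 = 162.113218
B₀ = V₀ − E₀ = 274.6330 − 162.113218 = 112.519782
e^(−λT) = (B₀·e^(rT)/D − 0.2)/(1 − 0.2) = (112.5198·1.479162/213.3994 − 0.2)/0.8 = 0.72490322
λ = −ln(0.72490322)/5.0841 = 0.063279

B0=112.5198 lambda=0.0633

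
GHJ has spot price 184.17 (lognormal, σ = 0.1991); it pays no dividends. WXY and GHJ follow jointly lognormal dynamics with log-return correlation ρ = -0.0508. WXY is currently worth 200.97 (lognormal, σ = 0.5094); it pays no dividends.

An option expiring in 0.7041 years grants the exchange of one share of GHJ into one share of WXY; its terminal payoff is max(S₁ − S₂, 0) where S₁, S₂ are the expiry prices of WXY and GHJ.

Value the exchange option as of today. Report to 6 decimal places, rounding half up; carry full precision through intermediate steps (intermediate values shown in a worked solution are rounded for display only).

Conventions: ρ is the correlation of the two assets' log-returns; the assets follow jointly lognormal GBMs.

exchange price = 44.544261

σ_eff = √(σ₁² + σ₂² − 2ρσ₁σ₂) = √(0.5094² + 0.1991² − 2·-0.0508·0.5094·0.1991) = 0.556268
d₁ = (ln(S₁/S₂) + (q₂ − q₁ + σ_eff²/2)T) / (σ_eff√T) = (ln(200.97/184.17) + (0.0 − 0.0 + 0.154717)·0.7041) / 0.466768 = 0.420407
d₂ = d₁ − σ_eff√T = 0.420407 − 0.466768 = -0.046361
N(d₁) = 0.662906,  N(d₂) = 0.481511
V = S₁·e^{−q₁T}·N(d₁) − S₂·e^{−q₂T}·N(d₂) = 133.224209 − 88.679948 = 44.544261
Key observation: the rate r is irrelevant here: denominating values in GHJ turns the exchange into a ratio option on S₁/S₂, and discounting at r drops out.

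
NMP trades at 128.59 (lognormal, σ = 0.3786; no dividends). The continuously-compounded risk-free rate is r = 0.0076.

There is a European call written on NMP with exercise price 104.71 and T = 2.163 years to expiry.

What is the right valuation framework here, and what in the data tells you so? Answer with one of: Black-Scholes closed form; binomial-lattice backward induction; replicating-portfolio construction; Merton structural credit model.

Key observation: the instrument is a plain European call (strike 104.71) on a lognormal asset; the exact continuous-time formula applies directly.

framework: Black-Scholes closed form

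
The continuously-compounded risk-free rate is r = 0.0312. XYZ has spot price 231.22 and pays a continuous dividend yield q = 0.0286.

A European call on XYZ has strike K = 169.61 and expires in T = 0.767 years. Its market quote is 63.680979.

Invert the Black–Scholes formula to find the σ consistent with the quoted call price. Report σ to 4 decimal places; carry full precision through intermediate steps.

sigma = 0.3049

At σ = 0.3049 the Black–Scholes value reproduces the quote:
σ√T = 0.3049·√0.767 = 0.267027
d₁ = (ln(S/K) + (r−q+σ²/2)T) / (σ√T) = (ln(231.22/169.61) + (0.0312−0.0286+0.3049²/2)·0.767) / 0.267027 = (0.309868 + 0.037646) / 0.267027 = 1.301419
d₂ = d₁ − σ√T = 1.301419 − 0.267027 = 1.034392
e^{−rT} = 0.976354
e^{−qT} = 0.978303
N(d₁) = 0.903442,  N(d₂) = 0.849523
V = S·e^{−qT}·N(d₁) − K·e^{−rT}·N(d₂) = 204.361506 − 140.680526 = 63.680979 (equal to the quote); since ∂V/∂σ > 0 for all σ, the implied volatility is unique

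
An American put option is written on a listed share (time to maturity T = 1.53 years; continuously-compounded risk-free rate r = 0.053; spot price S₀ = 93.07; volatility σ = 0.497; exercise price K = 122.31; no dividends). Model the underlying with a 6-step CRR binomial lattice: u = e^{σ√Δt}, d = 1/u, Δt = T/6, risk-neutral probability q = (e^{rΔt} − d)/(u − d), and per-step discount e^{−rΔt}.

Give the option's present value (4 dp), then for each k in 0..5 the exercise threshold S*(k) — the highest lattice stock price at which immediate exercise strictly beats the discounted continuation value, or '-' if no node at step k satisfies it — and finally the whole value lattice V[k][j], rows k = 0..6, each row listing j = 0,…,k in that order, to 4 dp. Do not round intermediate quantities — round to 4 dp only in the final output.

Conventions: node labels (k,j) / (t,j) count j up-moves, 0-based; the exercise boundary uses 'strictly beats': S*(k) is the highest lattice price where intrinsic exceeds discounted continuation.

price = 38.7990
boundary = - - 56.3401 43.8351 56.3401 72.4125
tree:
38.7990
51.5027 25.2849
65.9699 36.3271 13.2911
78.4749 50.1821 21.4128 4.3139
88.2044 65.9699 33.4449 8.1640 0.0000
95.7744 78.4749 49.8975 15.4504 0.0000 0.0000
101.6641 88.2044 65.9699 29.2400 0.0000 0.0000 0.0000

params: Δt=0.25500 u=1.28527 d=0.77804 q=0.46441 e^(-rΔt)=0.98658
t_6 payoffs: 101.6641 88.2044 65.9699 29.2400 0.0000 0.0000 0.0000
t_5: node(5,0) S=26.5356 payoff=95.7744 vs cont=94.1325 → 95.7744 [stop]  node(5,1) S=43.8351 payoff=78.4749 vs cont=76.8330 → 78.4749 [stop]  node(5,2) S=72.4125 payoff=49.8975 vs cont=48.2556 → 49.8975 [stop]  node(5,3) S=119.6205 payoff=2.6895 vs cont=15.4504 → 15.4504 [wait]  node(5,4) S=197.6050 payoff=0.0000 vs cont=0.0000 → 0.0000 [wait]  node(5,5) S=326.4300 payoff=0.0000 vs cont=0.0000 → 0.0000 [wait]  ⇒ S*(5)=72.4125
t_4: node(4,0) S=34.1056 payoff=88.2044 vs cont=86.5625 → 88.2044 [stop]  node(4,1) S=56.3401 payoff=65.9699 vs cont=64.3280 → 65.9699 [stop]  node(4,2) S=93.0700 payoff=29.2400 vs cont=33.4449 → 33.4449 [wait]  node(4,3) S=153.7453 payoff=0.0000 vs cont=8.1640 → 8.1640 [wait]  node(4,4) S=253.9767 payoff=0.0000 vs cont=0.0000 → 0.0000 [wait]  ⇒ S*(4)=56.3401
t_3: node(3,0) S=43.8351 payoff=78.4749 vs cont=76.8330 → 78.4749 [stop]  node(3,1) S=72.4125 payoff=49.8975 vs cont=50.1821 → 50.1821 [wait]  node(3,2) S=119.6205 payoff=2.6895 vs cont=21.4128 → 21.4128 [wait]  node(3,3) S=197.6050 payoff=0.0000 vs cont=4.3139 → 4.3139 [wait]  ⇒ S*(3)=43.8351
t_2: node(2,0) S=56.3401 payoff=65.9699 vs cont=64.4584 → 65.9699 [stop]  node(2,1) S=93.0700 payoff=29.2400 vs cont=36.3271 → 36.3271 [wait]  node(2,2) S=153.7453 payoff=0.0000 vs cont=13.2911 → 13.2911 [wait]  ⇒ S*(2)=56.3401
t_1: node(1,0) S=72.4125 payoff=49.8975 vs cont=51.5027 → 51.5027 [wait]  node(1,1) S=119.6205 payoff=2.6895 vs cont=25.2849 → 25.2849 [wait]  ⇒ S*(1)=-
t_0: node(0,0) S=93.0700 payoff=29.2400 vs cont=38.7990 → 38.7990 [wait]  ⇒ S*(0)=-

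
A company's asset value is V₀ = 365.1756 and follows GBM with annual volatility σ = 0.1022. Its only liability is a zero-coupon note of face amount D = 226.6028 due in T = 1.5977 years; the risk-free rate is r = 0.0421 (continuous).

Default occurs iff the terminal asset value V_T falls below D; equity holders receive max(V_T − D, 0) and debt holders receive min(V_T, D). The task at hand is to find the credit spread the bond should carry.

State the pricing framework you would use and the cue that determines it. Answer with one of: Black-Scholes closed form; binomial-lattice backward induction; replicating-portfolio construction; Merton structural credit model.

framework: Merton structural credit model

Key observation: the data describe a firm's assets (V₀ = 365.1756, GBM) and a single zero-coupon debt of face 226.6028, so credit quantities follow from equity-as-call in the structural model.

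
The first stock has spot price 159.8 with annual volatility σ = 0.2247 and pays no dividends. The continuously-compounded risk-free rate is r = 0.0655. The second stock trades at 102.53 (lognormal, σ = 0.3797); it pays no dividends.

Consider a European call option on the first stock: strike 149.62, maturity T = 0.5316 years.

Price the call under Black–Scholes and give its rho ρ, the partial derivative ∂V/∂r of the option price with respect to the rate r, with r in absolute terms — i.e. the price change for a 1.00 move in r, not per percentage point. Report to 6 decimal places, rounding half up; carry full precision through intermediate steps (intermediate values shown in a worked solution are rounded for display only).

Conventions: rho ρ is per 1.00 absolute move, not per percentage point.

price = 19.394881
ρ = 53.984563

σ√T = 0.2247·√0.5316 = 0.163831
d₁ = (ln(S/K) + (r+σ²/2)T) / (σ√T) = (ln(159.8/149.62) + (0.0655+0.2247²/2)·0.5316) / 0.163831 = (0.065824 + 0.048240) / 0.163831 = 0.696233
d₂ = d₁ − σ√T = 0.696233 − 0.163831 = 0.532402
e^{−rT} = 0.965779
N(d₁) = 0.756858,  N(d₂) = 0.702776
Call price V = S·N(d₁) − K·e^{−rT}·N(d₂) = 120.945977 − 101.551096 = 19.394881
ρ = K·T·e^{−rT}·N(d₂) = 53.984563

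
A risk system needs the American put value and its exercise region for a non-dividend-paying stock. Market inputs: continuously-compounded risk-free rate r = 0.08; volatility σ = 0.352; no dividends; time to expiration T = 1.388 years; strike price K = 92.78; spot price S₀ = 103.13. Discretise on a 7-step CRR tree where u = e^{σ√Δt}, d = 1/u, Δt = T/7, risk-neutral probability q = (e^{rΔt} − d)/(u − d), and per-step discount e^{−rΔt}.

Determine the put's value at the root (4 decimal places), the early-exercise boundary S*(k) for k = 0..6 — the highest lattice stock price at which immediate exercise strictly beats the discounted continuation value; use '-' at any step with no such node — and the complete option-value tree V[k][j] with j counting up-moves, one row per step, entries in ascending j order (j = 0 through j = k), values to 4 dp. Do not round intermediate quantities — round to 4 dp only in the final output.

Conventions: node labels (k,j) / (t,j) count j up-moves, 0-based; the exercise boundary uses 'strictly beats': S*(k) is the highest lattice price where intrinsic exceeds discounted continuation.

price = 8.1482
boundary = - - - 64.4417 55.0927 64.4417 75.3771
tree:
8.1482
12.7544 4.0071
19.3646 6.8448 1.4244
28.3383 11.4061 2.7057 0.2461
37.6873 18.3948 5.0931 0.5120 0.0000
45.6799 28.3383 9.4805 1.0653 0.0000 0.0000
52.5130 37.6873 17.4029 2.2165 0.0000 0.0000 0.0000
58.3548 45.6799 28.3383 4.6117 0.0000 0.0000 0.0000 0.0000

Δt=0.19829  u=1.16970  d=0.85492  q=0.51169  discount=0.98426
step 7 (expiry): payoffs max(K−S,0) = 58.3548 45.6799 28.3383 4.6117 0.0000 0.0000 0.0000 0.0000
step 6: (k=6,j=0): S=40.2670, K−S=52.5130, hold=51.0529 ⇒ V=52.5130 exercise | (k=6,j=1): S=55.0927, K−S=37.6873, hold=36.2271 ⇒ V=37.6873 exercise | (k=6,j=2): S=75.3771, K−S=17.4029, hold=15.9427 ⇒ V=17.4029 exercise | (k=6,j=3): S=103.1300, K−S=0.0000, hold=2.2165 ⇒ V=2.2165 continue | (k=6,j=4): S=141.1011, K−S=0.0000, hold=0.0000 ⇒ V=0.0000 continue | (k=6,j=5): S=193.0526, K−S=0.0000, hold=0.0000 ⇒ V=0.0000 continue | (k=6,j=6): S=264.1320, K−S=0.0000, hold=0.0000 ⇒ V=0.0000 continue  boundary S*=75.3771
step 5: (k=5,j=0): S=47.1001, K−S=45.6799, hold=44.2198 ⇒ V=45.6799 exercise | (k=5,j=1): S=64.4417, K−S=28.3383, hold=26.8781 ⇒ V=28.3383 exercise | (k=5,j=2): S=88.1683, K−S=4.6117, hold=9.4805 ⇒ V=9.4805 continue | (k=5,j=3): S=120.6307, K−S=0.0000, hold=1.0653 ⇒ V=1.0653 continue | (k=5,j=4): S=165.0452, K−S=0.0000, hold=0.0000 ⇒ V=0.0000 continue | (k=5,j=5): S=225.8127, K−S=0.0000, hold=0.0000 ⇒ V=0.0000 continue  boundary S*=64.4417
step 4: (k=4,j=0): S=55.0927, K−S=37.6873, hold=36.2271 ⇒ V=37.6873 exercise | (k=4,j=1): S=75.3771, K−S=17.4029, hold=18.3948 ⇒ V=18.3948 continue | (k=4,j=2): S=103.1300, K−S=0.0000, hold=5.0931 ⇒ V=5.0931 continue | (k=4,j=3): S=141.1011, K−S=0.0000, hold=0.5120 ⇒ V=0.5120 continue | (k=4,j=4): S=193.0526, K−S=0.0000, hold=0.0000 ⇒ V=0.0000 continue  boundary S*=55.0927
step 3: (k=3,j=0): S=64.4417, K−S=28.3383, hold=27.3777 ⇒ V=28.3383 exercise | (k=3,j=1): S=88.1683, K−S=4.6117, hold=11.4061 ⇒ V=11.4061 continue | (k=3,j=2): S=120.6307, K−S=0.0000, hold=2.7057 ⇒ V=2.7057 continue | (k=3,j=3): S=165.0452, K−S=0.0000, hold=0.2461 ⇒ V=0.2461 continue  boundary S*=64.4417
step 2: (k=2,j=0): S=75.3771, K−S=17.4029, hold=19.3646 ⇒ V=19.3646 continue | (k=2,j=1): S=103.1300, K−S=0.0000, hold=6.8448 ⇒ V=6.8448 continue | (k=2,j=2): S=141.1011, K−S=0.0000, hold=1.4244 ⇒ V=1.4244 continue  boundary S*=-
step 1: (k=1,j=0): S=88.1683, K−S=4.6117, hold=12.7544 ⇒ V=12.7544 continue | (k=1,j=1): S=120.6307, K−S=0.0000, hold=4.0071 ⇒ V=4.0071 continue  boundary S*=-
step 0: (k=0,j=0): S=103.1300, K−S=0.0000, hold=8.1482 ⇒ V=8.1482 continue  boundary S*=-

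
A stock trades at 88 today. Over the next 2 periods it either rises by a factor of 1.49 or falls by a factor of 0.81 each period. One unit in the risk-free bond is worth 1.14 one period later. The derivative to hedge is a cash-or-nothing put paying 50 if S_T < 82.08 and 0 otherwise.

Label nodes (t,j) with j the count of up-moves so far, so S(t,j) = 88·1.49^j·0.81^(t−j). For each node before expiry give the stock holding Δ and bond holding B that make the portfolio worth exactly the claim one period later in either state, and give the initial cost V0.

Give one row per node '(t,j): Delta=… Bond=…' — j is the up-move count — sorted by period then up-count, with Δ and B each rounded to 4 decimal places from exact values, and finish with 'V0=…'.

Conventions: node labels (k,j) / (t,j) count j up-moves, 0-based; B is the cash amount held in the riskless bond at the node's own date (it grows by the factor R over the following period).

Risk-neutral probability p* = (R−d)/(u−d) = (1.14−0.81)/(1.49−0.81) = 0.4853.
Expiry values: V(2,0)=50.0000, V(2,1)=0.0000, V(2,2)=0.0000
(1,0): S=71.2800. Δ = (V_up−V_dn)/(S_up−S_dn) = (0.0000−50.0000)/(106.2072−57.7368) = -1.0316. V = [p*·0.0000 + (1−p*)·50.0000]/1.14 = 22.5748. B = V − Δ·S = 96.1042.
(1,1): S=131.1200. Δ = (V_up−V_dn)/(S_up−S_dn) = (0.0000−0.0000)/(195.3688−106.2072) = 0.0000. V = [p*·0.0000 + (1−p*)·0.0000]/1.14 = 0.0000. B = V − Δ·S = 0.0000.
(0,0): S=88.0000. Δ = (V_up−V_dn)/(S_up−S_dn) = (0.0000−22.5748)/(131.1200−71.2800) = -0.3773. V = [p*·0.0000 + (1−p*)·22.5748]/1.14 = 10.1924. B = V − Δ·S = 43.3907.
Verification: the root portfolio costs Δ(0,0)·S0 + B(0,0) = 10.1924, matching V0.

(0,0): Delta=-0.3773 Bond=43.3907
(1,0): Delta=-1.0316 Bond=96.1042
(1,1): Delta=0.0000 Bond=0.0000
V0=10.1924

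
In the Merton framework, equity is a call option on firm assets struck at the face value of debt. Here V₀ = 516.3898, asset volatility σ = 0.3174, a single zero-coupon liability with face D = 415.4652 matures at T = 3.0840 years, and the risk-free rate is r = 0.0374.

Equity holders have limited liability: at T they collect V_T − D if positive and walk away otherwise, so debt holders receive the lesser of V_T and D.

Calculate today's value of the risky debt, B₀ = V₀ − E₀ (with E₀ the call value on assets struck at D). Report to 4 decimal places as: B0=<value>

B0=329.7532

Equity is a call on the firm's assets struck at D = 415.4652:
d₁ = [ln(V₀/D) + (r + σ²/2)T] / (σ√T)
   = [ln(516.3898/415.4652) + (0.0374 + 0.5·0.3174²)·3.0840] / (0.3174·√3.0840)
   = [0.217463 + 0.270687] / 0.557396 = 0.875768
d₂ = d₁ − σ√T = 0.875768 − 0.557396 = 0.318372
N(d₁) = 0.809422,  N(d₂) = 0.624899,  e^(−rT) = 0.891062
E₀ = V₀·N(d₁) − D·e^(−rT)·N(d₂)
   = 516.3898·0.809422 − 415.4652·0.891062·0.624899 = 186.636596
B₀ = V₀ − E₀ = 516.3898 − 186.636596 = 329.753204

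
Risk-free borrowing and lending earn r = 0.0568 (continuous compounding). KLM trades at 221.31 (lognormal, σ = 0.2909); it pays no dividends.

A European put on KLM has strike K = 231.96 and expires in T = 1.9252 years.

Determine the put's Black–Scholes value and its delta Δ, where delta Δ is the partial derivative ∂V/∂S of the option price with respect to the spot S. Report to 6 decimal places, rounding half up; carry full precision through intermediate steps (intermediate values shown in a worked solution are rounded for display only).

σ√T = 0.2909·√1.9252 = 0.403628
d₁ = (ln(S/K) + (r+σ²/2)T) / (σ√T) = (ln(221.31/231.96) + (0.0568+0.2909²/2)·1.9252) / 0.403628 = (-0.047001 + 0.190809) / 0.403628 = 0.356290
d₂ = d₁ − σ√T = 0.356290 − 0.403628 = -0.047338
e^{−rT} = 0.896415
N(−d₁) = 0.360812,  N(−d₂) = 0.518878
Put price V = K·e^{−rT}·N(−d₂) − S·N(−d₁) = 107.891646 − 79.851231 = 28.040415
Δ = −N(−d₁) = -0.360812

price = 28.040415
Δ = -0.360812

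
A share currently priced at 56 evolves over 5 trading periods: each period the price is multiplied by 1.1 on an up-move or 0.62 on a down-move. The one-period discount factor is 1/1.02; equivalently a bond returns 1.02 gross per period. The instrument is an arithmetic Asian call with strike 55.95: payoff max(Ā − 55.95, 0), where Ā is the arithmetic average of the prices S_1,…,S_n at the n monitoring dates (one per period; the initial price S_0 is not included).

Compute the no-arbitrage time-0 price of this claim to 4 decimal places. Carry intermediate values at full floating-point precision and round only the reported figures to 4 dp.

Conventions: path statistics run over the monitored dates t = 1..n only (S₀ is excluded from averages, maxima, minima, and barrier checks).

Set p* = 0.8333 (from d < R < u); the path-dependent value is the discounted p*-expectation over all price paths.
Enumerate all 2^5 = 32 price paths (U = up ×1.1, D = down ×0.62); each path with k up-moves has probability p*^k·(1−p*)^(5−k).
DDDDD: Ā=16.5996, payoff=0.0000, prob=0.000129
UDDDD: Ā=29.4509, payoff=0.0000, prob=0.000643
DUDDD: Ā=24.0749, payoff=0.0000, prob=0.000643
UUDDD: Ā=42.7134, payoff=0.0000, prob=0.003215
DDUDD: Ā=20.7417, payoff=0.0000, prob=0.000643
UDUDD: Ā=36.7998, payoff=0.0000, prob=0.003215
DUUDD: Ā=31.4238, payoff=0.0000, prob=0.003215
UUUDD: Ā=55.7520, payoff=0.0000, prob=0.016075
DDDUD: Ā=18.6752, payoff=0.0000, prob=0.000643
UDDUD: Ā=33.1334, payoff=0.0000, prob=0.003215
DUDUD: Ā=27.7574, payoff=0.0000, prob=0.003215
UUDUD: Ā=49.2470, payoff=0.0000, prob=0.016075
DDUUD: Ā=24.4243, payoff=0.0000, prob=0.003215
UDUUD: Ā=43.3334, payoff=0.0000, prob=0.016075
DUUUD: Ā=37.9574, payoff=0.0000, prob=0.016075
UUUUD: Ā=67.3438, payoff=11.3938, prob=0.080376
DDDDU: Ā=17.3939, payoff=0.0000, prob=0.000643
UDDDU: Ā=30.8602, payoff=0.0000, prob=0.003215
DUDDU: Ā=25.4842, payoff=0.0000, prob=0.003215
UUDDU: Ā=45.2140, payoff=0.0000, prob=0.016075
DDUDU: Ā=22.1511, payoff=0.0000, prob=0.003215
UDUDU: Ā=39.3004, payoff=0.0000, prob=0.016075
DUUDU: Ā=33.9244, payoff=0.0000, prob=0.016075
UUUDU: Ā=60.1884, payoff=4.2384, prob=0.080376
DDDUU: Ā=20.0846, payoff=0.0000, prob=0.003215
UDDUU: Ā=35.6339, payoff=0.0000, prob=0.016075
DUDUU: Ā=30.2579, payoff=0.0000, prob=0.016075
UUDUU: Ā=53.6834, payoff=0.0000, prob=0.080376
DDUUU: Ā=26.9248, payoff=0.0000, prob=0.016075
UDUUU: Ā=47.7698, payoff=0.0000, prob=0.080376
DUUUU: Ā=42.3938, payoff=0.0000, prob=0.080376
UUUUU: Ā=75.2148, payoff=19.2648, prob=0.401878
Price = Σ prob·payoff / R^5 = 8.998550 / 1.104081 = 8.1503

price = 8.1503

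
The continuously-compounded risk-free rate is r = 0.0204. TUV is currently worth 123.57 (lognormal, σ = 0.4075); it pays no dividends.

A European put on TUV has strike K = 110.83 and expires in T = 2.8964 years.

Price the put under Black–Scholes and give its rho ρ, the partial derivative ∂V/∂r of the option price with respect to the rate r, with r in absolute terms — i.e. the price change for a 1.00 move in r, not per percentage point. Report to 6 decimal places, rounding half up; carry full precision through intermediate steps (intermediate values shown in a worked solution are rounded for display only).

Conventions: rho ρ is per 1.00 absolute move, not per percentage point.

σ√T = 0.4075·√2.8964 = 0.693517
d₁ = (ln(S/K) + (r+σ²/2)T) / (σ√T) = (ln(123.57/110.83) + (0.0204+0.4075²/2)·2.8964) / 0.693517 = (0.108810 + 0.299569) / 0.693517 = 0.588853
d₂ = d₁ − σ√T = 0.588853 − 0.693517 = -0.104663
e^{−rT} = 0.942625
N(−d₁) = 0.277980,  N(−d₂) = 0.541679
Put price V = K·e^{−rT}·N(−d₂) − S·N(−d₁) = 56.589779 − 34.349971 = 22.239808
ρ = −K·T·e^{−rT}·N(−d₂) = -163.906636

price = 22.239808
ρ = -163.906636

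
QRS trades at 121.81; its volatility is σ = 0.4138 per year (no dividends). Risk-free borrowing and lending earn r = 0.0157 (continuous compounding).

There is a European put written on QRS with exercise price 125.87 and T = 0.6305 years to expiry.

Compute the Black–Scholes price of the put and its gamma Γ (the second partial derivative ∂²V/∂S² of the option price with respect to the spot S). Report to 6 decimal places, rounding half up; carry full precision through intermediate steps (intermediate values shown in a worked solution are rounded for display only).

σ√T = 0.4138·√0.6305 = 0.328574
d₁ = (ln(S/K) + (r+σ²/2)T) / (σ√T) = (ln(121.81/125.87) + (0.0157+0.4138²/2)·0.6305) / 0.328574 = (-0.032787 + 0.063879) / 0.328574 = 0.094627
d₂ = d₁ − σ√T = 0.094627 − 0.328574 = -0.233947
e^{−rT} = 0.990150
N(−d₁) = 0.462305,  N(−d₂) = 0.592487
Put price V = K·e^{−rT}·N(−d₂) − S·N(−d₁) = 73.841730 − 56.313423 = 17.528307
φ(d₁) = (1/√(2π))·e^{−d₁²/2} = 0.397160
Γ = φ(d₁) / (S·σ·√T) = 0.009923

price = 17.528307
Γ = 0.009923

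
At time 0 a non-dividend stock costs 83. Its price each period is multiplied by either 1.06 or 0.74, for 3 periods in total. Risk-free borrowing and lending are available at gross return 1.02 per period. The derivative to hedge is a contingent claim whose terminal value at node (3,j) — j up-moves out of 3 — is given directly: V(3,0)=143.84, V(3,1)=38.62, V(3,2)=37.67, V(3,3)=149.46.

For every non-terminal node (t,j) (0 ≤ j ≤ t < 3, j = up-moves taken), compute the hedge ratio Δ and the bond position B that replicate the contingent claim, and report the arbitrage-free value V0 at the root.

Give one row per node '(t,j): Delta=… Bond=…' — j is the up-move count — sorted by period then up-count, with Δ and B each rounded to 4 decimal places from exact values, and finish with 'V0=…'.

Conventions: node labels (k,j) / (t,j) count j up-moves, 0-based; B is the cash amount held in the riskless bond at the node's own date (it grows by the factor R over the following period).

(0,0): Delta=3.0303 Bond=-145.2174
(1,0): Delta=-0.6975 Bond=80.8438
(1,1): Delta=3.4021 Bond=-180.8311
(2,0): Delta=-7.2345 Bond=379.5699
(2,1): Delta=-0.0456 Bond=40.0165
(2,2): Delta=3.7460 Bond=-216.5141
V0=106.3005

Arbitrage-free pricing uses the up-move probability p* = (R−d)/(u−d) = 0.8750, discounting each step at R = 1.02.
Terminal payoffs: V(3,0)=143.8400, V(3,1)=38.6200, V(3,2)=37.6700, V(3,3)=149.4600
(2,0): S=45.4508. Δ = (V_up−V_dn)/(S_up−S_dn) = (38.6200−143.8400)/(48.1778−33.6336) = -7.2345. V = [p*·38.6200 + (1−p*)·143.8400]/1.02 = 50.7574. B = V − Δ·S = 379.5699.
(2,1): S=65.1052. Δ = (V_up−V_dn)/(S_up−S_dn) = (37.6700−38.6200)/(69.0115−48.1778) = -0.0456. V = [p*·37.6700 + (1−p*)·38.6200]/1.02 = 37.0478. B = V − Δ·S = 40.0165.
(2,2): S=93.2588. Δ = (V_up−V_dn)/(S_up−S_dn) = (149.4600−37.6700)/(98.8543−69.0115) = 3.7460. V = [p*·149.4600 + (1−p*)·37.6700]/1.02 = 132.8297. B = V − Δ·S = -216.5141.
(1,0): S=61.4200. Δ = (V_up−V_dn)/(S_up−S_dn) = (37.0478−50.7574)/(65.1052−45.4508) = -0.6975. V = [p*·37.0478 + (1−p*)·50.7574]/1.02 = 38.0015. B = V − Δ·S = 80.8438.
(1,1): S=87.9800. Δ = (V_up−V_dn)/(S_up−S_dn) = (132.8297−37.0478)/(93.2588−65.1052) = 3.4021. V = [p*·132.8297 + (1−p*)·37.0478]/1.02 = 118.4872. B = V − Δ·S = -180.8311.
(0,0): S=83.0000. Δ = (V_up−V_dn)/(S_up−S_dn) = (118.4872−38.0015)/(87.9800−61.4200) = 3.0303. V = [p*·118.4872 + (1−p*)·38.0015]/1.02 = 106.3005. B = V − Δ·S = -145.2174.
Sanity check at the root: Δ(0,0)·S0 + B(0,0) reproduces V0 = 106.3005.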